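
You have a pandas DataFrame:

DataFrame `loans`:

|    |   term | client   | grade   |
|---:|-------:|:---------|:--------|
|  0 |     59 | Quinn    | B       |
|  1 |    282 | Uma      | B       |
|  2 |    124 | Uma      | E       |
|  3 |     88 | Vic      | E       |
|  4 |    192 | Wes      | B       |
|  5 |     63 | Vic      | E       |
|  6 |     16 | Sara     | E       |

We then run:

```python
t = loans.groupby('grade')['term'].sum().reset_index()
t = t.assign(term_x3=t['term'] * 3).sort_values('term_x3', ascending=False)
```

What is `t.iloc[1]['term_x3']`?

group by grade, sum of term:
grade
B    533
E    291
Name: term, dtype: int64
reset_index():
  grade  term
0     B   533
1     E   291
add column term_x3 = t['term'] * 3:
  grade  term  term_x3
0     B   533     1599
1     E   291      873
sort by term_x3 descending:
  grade  term  term_x3
0     B   533     1599
1     E   291      873
The value at position 1, column 'term_x3' is 873.

873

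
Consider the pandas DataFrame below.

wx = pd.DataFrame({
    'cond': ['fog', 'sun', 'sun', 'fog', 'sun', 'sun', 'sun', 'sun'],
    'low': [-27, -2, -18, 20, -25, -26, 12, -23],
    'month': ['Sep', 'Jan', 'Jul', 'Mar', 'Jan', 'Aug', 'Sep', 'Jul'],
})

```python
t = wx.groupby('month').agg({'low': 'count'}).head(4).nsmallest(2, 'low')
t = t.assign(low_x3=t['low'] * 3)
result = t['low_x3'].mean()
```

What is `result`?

group by month, count of low:
       low
month     
Aug      1
Jan      2
Jul      2
Mar      1
Sep      2
take first 4 rows:
       low
month     
Aug      1
Jan      2
Jul      2
Mar      1
take 2 rows with smallest low:
       low
month     
Aug      1
Mar      1
add column low_x3 = t['low'] * 3:
       low  low_x3
month             
Aug      1       3
Mar      1       3
Taking the mean of column 'low_x3' gives 3.0.

3.0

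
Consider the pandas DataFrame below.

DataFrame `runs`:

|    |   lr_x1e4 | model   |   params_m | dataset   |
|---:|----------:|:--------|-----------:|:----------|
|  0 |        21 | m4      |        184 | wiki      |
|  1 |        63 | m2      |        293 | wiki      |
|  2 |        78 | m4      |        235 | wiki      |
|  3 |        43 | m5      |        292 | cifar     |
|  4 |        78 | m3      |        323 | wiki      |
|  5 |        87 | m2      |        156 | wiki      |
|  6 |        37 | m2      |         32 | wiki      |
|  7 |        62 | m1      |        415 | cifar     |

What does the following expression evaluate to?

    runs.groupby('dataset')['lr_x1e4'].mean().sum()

113.166666667

group by dataset, mean of lr_x1e4:
dataset
cifar    52.500000
wiki     60.666667
Name: lr_x1e4, dtype: float64
Then the sum of the resulting series: 113.166666667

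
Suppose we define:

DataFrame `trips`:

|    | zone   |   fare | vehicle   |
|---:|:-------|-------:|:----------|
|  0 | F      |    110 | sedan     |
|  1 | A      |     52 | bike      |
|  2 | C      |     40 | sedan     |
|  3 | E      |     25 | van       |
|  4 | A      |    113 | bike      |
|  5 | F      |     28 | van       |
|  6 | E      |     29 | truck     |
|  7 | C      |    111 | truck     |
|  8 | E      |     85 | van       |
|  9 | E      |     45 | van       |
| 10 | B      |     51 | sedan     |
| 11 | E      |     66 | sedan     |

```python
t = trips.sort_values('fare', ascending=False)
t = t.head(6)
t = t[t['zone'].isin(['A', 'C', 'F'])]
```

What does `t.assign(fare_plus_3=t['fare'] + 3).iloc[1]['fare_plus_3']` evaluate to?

114

sort by fare descending:
   zone  fare vehicle
4     A   113    bike
7     C   111   truck
0     F   110   sedan
8     E    85     van
11    E    66   sedan
1     A    52    bike
10    B    51   sedan
9     E    45     van
2     C    40   sedan
6     E    29   truck
5     F    28     van
3     E    25     van
take first 6 rows:
   zone  fare vehicle
4     A   113    bike
7     C   111   truck
0     F   110   sedan
8     E    85     van
11    E    66   sedan
1     A    52    bike
filter rows where zone in ['A', 'C', 'F']:
  zone  fare vehicle
4    A   113    bike
7    C   111   truck
0    F   110   sedan
1    A    52    bike
add column fare_plus_3 = t['fare'] + 3:
  zone  fare vehicle  fare_plus_3
4    A   113    bike          116
7    C   111   truck          114
0    F   110   sedan          113
1    A    52    bike           55
Reading off the value at position 1, column 'fare_plus_3', we get 114.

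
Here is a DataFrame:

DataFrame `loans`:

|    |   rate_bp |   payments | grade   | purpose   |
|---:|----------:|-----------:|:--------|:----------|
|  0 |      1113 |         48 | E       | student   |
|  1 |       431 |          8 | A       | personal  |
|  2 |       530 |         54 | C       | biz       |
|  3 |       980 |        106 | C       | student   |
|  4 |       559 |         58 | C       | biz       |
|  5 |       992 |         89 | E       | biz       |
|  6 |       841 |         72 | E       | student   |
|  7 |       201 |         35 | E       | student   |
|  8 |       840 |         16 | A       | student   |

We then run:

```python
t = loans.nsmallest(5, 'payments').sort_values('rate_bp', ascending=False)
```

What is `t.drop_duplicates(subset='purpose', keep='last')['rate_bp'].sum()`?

1162

take 5 rows with smallest payments:
   rate_bp  payments grade   purpose
1      431         8     A  personal
8      840        16     A   student
7      201        35     E   student
0     1113        48     E   student
2      530        54     C       biz
sort by rate_bp descending:
   rate_bp  payments grade   purpose
0     1113        48     E   student
8      840        16     A   student
2      530        54     C       biz
1      431         8     A  personal
7      201        35     E   student
drop duplicate purpose (keep=last):
   rate_bp  payments grade   purpose
2      530        54     C       biz
1      431         8     A  personal
7      201        35     E   student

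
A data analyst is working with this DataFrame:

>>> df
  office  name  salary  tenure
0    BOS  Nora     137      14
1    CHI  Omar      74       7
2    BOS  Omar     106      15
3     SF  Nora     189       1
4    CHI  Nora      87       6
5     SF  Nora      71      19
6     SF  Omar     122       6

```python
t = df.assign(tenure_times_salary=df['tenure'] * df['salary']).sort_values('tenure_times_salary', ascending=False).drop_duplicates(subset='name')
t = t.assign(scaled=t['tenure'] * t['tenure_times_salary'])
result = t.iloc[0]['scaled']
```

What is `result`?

add column tenure_times_salary = df['tenure'] * df['salary']:
  office  name  salary  tenure  tenure_times_salary
0    BOS  Nora     137      14                 1918
1    CHI  Omar      74       7                  518
2    BOS  Omar     106      15                 1590
3     SF  Nora     189       1                  189
4    CHI  Nora      87       6                  522
5     SF  Nora      71      19                 1349
6     SF  Omar     122       6                  732
sort by tenure_times_salary descending:
  office  name  salary  tenure  tenure_times_salary
0    BOS  Nora     137      14                 1918
2    BOS  Omar     106      15                 1590
5     SF  Nora      71      19                 1349
6     SF  Omar     122       6                  732
4    CHI  Nora      87       6                  522
1    CHI  Omar      74       7                  518
3     SF  Nora     189       1                  189
drop duplicate name (keep=first):
  office  name  salary  tenure  tenure_times_salary
0    BOS  Nora     137      14                 1918
2    BOS  Omar     106      15                 1590
add column scaled = t['tenure'] * t['tenure_times_salary']:
  office  name  salary  tenure  tenure_times_salary  scaled
0    BOS  Nora     137      14                 1918   26852
2    BOS  Omar     106      15                 1590   23850
So iloc[0]['scaled'] = 26852.

26852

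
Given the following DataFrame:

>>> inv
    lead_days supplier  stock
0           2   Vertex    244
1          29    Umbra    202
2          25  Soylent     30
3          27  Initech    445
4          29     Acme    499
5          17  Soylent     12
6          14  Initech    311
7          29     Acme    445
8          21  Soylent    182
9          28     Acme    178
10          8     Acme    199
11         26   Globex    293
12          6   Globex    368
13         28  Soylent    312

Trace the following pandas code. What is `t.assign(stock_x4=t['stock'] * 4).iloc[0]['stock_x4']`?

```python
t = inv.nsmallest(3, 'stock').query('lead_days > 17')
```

take 3 rows with smallest stock:
   lead_days supplier  stock
5         17  Soylent     12
2         25  Soylent     30
9         28     Acme    178
filter rows where lead_days > 17:
   lead_days supplier  stock
2         25  Soylent     30
9         28     Acme    178
add column stock_x4 = t['stock'] * 4:
   lead_days supplier  stock  stock_x4
2         25  Soylent     30       120
9         28     Acme    178       712
value at position 0, column 'stock_x4' → 120

120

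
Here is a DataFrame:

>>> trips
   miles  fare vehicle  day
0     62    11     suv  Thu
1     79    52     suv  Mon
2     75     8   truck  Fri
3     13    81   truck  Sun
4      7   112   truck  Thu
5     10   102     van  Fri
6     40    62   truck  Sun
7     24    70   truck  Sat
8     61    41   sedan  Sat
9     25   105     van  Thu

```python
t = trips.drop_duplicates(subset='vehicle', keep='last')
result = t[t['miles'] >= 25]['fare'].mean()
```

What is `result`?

drop duplicate vehicle (keep=last):
   miles  fare vehicle  day
1     79    52     suv  Mon
7     24    70   truck  Sat
8     61    41   sedan  Sat
9     25   105     van  Thu
filter rows where miles >= 25:
   miles  fare vehicle  day
1     79    52     suv  Mon
8     61    41   sedan  Sat
9     25   105     van  Thu

66.0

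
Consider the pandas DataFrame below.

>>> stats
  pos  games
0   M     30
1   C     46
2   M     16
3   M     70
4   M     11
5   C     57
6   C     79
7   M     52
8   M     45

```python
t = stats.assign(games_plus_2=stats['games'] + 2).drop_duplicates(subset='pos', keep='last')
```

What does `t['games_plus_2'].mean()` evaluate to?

64.0

add column games_plus_2 = stats['games'] + 2:
  pos  games  games_plus_2
0   M     30            32
1   C     46            48
2   M     16            18
3   M     70            72
4   M     11            13
5   C     57            59
6   C     79            81
7   M     52            54
8   M     45            47
drop duplicate pos (keep=last):
  pos  games  games_plus_2
6   C     79            81
8   M     45            47
mean of column 'games_plus_2' → 64.0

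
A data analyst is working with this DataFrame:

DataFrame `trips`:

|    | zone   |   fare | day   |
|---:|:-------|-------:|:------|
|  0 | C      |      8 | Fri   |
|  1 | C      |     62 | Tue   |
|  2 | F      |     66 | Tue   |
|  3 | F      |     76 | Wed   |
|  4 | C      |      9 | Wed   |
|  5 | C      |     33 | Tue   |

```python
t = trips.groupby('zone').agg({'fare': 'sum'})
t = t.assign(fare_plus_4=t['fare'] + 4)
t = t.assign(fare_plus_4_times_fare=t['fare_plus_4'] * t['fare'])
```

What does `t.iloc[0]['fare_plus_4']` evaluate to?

116

group by zone, sum of fare:
      fare
zone      
C      112
F      142
add column fare_plus_4 = t['fare'] + 4:
      fare  fare_plus_4
zone                   
C      112          116
F      142          146
add column fare_plus_4_times_fare = t['fare_plus_4'] * t['fare']:
      fare  fare_plus_4  fare_plus_4_times_fare
zone                                           
C      112          116                   12992
F      142          146                   20732
Finally, value at position 0, column 'fare_plus_4' = 116.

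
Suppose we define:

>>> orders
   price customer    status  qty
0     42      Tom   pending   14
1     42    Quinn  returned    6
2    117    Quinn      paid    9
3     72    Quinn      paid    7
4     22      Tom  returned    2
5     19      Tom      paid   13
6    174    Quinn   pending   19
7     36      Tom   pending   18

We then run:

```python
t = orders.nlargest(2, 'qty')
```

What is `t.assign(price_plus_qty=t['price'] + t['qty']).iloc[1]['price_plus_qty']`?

take 2 rows with largest qty:
   price customer   status  qty
6    174    Quinn  pending   19
7     36      Tom  pending   18
add column price_plus_qty = t['price'] + t['qty']:
   price customer   status  qty  price_plus_qty
6    174    Quinn  pending   19             193
7     36      Tom  pending   18              54

54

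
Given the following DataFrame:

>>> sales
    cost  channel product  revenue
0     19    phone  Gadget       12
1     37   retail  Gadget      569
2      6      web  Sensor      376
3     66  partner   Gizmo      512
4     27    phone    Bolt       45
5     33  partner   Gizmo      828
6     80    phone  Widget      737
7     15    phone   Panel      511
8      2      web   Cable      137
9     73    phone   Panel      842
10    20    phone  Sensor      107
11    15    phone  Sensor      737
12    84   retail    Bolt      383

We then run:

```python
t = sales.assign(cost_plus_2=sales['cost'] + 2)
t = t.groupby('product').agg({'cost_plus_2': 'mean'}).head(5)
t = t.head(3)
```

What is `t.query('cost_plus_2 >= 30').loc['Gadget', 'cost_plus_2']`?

add column cost_plus_2 = sales['cost'] + 2:
    cost  channel product  revenue  cost_plus_2
0     19    phone  Gadget       12           21
1     37   retail  Gadget      569           39
2      6      web  Sensor      376            8
3     66  partner   Gizmo      512           68
4     27    phone    Bolt       45           29
5     33  partner   Gizmo      828           35
6     80    phone  Widget      737           82
7     15    phone   Panel      511           17
8      2      web   Cable      137            4
9     73    phone   Panel      842           75
10    20    phone  Sensor      107           22
11    15    phone  Sensor      737           17
12    84   retail    Bolt      383           86
group by product, mean of cost_plus_2:
         cost_plus_2
product             
Bolt       57.500000
Cable       4.000000
Gadget     30.000000
Gizmo      51.500000
Panel      46.000000
Sensor     15.666667
Widget     82.000000
take first 5 rows:
         cost_plus_2
product             
Bolt            57.5
Cable            4.0
Gadget          30.0
Gizmo           51.5
Panel           46.0
take first 3 rows:
         cost_plus_2
product             
Bolt            57.5
Cable            4.0
Gadget          30.0
filter rows where cost_plus_2 >= 30:
         cost_plus_2
product             
Bolt            57.5
Gadget          30.0
Reading off the value at row 'Gadget', column 'cost_plus_2', we get 30.0.

30.0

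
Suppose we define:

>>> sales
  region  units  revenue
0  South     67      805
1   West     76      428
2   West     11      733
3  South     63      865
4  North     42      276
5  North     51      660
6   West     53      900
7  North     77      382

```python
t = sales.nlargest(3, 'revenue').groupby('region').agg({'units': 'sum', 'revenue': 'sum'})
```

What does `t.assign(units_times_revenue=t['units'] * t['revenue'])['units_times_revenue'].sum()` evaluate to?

take 3 rows with largest revenue:
  region  units  revenue
6   West     53      900
3  South     63      865
0  South     67      805
group by region: sum(units), sum(revenue):
        units  revenue
region                
South     130     1670
West       53      900
add column units_times_revenue = t['units'] * t['revenue']:
        units  revenue  units_times_revenue
region                                     
South     130     1670               217100
West       53      900                47700

264800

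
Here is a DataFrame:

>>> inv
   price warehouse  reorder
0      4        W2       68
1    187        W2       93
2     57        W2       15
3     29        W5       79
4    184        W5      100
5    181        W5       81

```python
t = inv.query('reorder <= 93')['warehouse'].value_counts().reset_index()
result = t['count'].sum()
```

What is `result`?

filter rows where reorder <= 93:
   price warehouse  reorder
0      4        W2       68
1    187        W2       93
2     57        W2       15
3     29        W5       79
5    181        W5       81
value_counts of warehouse:
warehouse
W2    3
W5    2
Name: count, dtype: int64
reset_index():
  warehouse  count
0        W2      3
1        W5      2
Then the sum of column 'count': 5

5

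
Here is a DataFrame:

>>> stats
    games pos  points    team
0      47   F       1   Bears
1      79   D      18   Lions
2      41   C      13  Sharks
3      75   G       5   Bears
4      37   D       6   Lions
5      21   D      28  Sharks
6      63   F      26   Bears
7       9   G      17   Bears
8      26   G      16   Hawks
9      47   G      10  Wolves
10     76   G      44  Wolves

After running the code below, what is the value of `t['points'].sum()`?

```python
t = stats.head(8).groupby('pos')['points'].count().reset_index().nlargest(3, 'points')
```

7

take first 8 rows:
   games pos  points    team
0     47   F       1   Bears
1     79   D      18   Lions
2     41   C      13  Sharks
3     75   G       5   Bears
4     37   D       6   Lions
5     21   D      28  Sharks
6     63   F      26   Bears
7      9   G      17   Bears
group by pos, count of points:
pos
C    1
D    3
F    2
G    2
Name: points, dtype: int64
reset_index():
  pos  points
0   C       1
1   D       3
2   F       2
3   G       2
take 3 rows with largest points:
  pos  points
1   D       3
2   F       2
3   G       2
Finally, sum of column 'points' = 7.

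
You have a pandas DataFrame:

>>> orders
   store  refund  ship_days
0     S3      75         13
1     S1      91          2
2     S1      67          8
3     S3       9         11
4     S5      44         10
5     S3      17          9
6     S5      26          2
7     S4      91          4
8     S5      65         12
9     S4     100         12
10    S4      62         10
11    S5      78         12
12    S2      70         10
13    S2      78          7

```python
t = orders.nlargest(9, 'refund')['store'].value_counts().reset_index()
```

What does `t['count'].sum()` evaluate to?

9

take 9 rows with largest refund:
   store  refund  ship_days
9     S4     100         12
1     S1      91          2
7     S4      91          4
11    S5      78         12
13    S2      78          7
0     S3      75         13
12    S2      70         10
2     S1      67          8
8     S5      65         12
value_counts of store:
store
S4    2
S1    2
S5    2
S2    2
S3    1
Name: count, dtype: int64
reset_index():
  store  count
0    S4      2
1    S1      2
2    S5      2
3    S2      2
4    S3      1
The sum of column 'count' is 9.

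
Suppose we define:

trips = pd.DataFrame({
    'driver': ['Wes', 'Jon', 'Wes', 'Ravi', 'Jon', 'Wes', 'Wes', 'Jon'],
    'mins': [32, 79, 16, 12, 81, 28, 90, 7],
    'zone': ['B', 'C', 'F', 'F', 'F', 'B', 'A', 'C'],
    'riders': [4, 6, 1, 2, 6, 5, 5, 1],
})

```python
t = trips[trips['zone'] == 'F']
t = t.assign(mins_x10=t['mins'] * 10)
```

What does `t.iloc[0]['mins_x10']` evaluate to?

160

filter rows where zone == 'F':
  driver  mins zone  riders
2    Wes    16    F       1
3   Ravi    12    F       2
4    Jon    81    F       6
add column mins_x10 = t['mins'] * 10:
  driver  mins zone  riders  mins_x10
2    Wes    16    F       1       160
3   Ravi    12    F       2       120
4    Jon    81    F       6       810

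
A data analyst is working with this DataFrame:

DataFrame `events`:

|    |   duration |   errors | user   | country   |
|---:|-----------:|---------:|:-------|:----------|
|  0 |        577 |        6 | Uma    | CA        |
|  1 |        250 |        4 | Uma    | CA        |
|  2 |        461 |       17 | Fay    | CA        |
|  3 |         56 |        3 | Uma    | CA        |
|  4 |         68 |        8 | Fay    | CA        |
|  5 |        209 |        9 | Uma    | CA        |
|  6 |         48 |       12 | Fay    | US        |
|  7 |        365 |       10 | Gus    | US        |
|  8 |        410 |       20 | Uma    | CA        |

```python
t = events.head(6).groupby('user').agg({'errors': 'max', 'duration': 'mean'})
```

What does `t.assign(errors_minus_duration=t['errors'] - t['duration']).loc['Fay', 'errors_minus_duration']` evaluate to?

-247.5

take first 6 rows:
   duration  errors user country
0       577       6  Uma      CA
1       250       4  Uma      CA
2       461      17  Fay      CA
3        56       3  Uma      CA
4        68       8  Fay      CA
5       209       9  Uma      CA
group by user: max(errors), mean(duration):
      errors  duration
user                  
Fay       17     264.5
Uma        9     273.0
add column errors_minus_duration = t['errors'] - t['duration']:
      errors  duration  errors_minus_duration
user                                         
Fay       17     264.5                 -247.5
Uma        9     273.0                 -264.0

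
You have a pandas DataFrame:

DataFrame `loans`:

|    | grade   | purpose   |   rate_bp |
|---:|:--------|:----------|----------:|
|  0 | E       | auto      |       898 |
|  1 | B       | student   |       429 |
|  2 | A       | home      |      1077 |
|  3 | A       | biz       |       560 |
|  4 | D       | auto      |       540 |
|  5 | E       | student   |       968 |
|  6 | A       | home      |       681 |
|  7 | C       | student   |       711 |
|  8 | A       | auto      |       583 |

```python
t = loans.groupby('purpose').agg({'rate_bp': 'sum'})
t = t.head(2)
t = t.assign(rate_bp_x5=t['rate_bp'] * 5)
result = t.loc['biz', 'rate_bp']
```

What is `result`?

group by purpose, sum of rate_bp:
         rate_bp
purpose         
auto        2021
biz          560
home        1758
student     2108
take first 2 rows:
         rate_bp
purpose         
auto        2021
biz          560
add column rate_bp_x5 = t['rate_bp'] * 5:
         rate_bp  rate_bp_x5
purpose                     
auto        2021       10105
biz          560        2800

560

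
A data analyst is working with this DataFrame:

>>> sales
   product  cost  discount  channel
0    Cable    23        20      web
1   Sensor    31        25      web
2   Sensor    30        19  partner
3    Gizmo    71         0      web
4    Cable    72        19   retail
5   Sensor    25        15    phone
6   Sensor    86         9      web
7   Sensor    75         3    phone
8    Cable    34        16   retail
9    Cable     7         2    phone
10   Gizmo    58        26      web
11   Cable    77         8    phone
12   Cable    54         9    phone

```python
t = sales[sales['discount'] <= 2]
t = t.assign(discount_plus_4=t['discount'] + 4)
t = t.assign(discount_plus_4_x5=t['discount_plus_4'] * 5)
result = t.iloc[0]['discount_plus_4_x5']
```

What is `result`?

20

filter rows where discount <= 2:
  product  cost  discount channel
3   Gizmo    71         0     web
9   Cable     7         2   phone
add column discount_plus_4 = t['discount'] + 4:
  product  cost  discount channel  discount_plus_4
3   Gizmo    71         0     web                4
9   Cable     7         2   phone                6
add column discount_plus_4_x5 = t['discount_plus_4'] * 5:
  product  cost  discount channel  discount_plus_4  discount_plus_4_x5
3   Gizmo    71         0     web                4                  20
9   Cable     7         2   phone                6                  30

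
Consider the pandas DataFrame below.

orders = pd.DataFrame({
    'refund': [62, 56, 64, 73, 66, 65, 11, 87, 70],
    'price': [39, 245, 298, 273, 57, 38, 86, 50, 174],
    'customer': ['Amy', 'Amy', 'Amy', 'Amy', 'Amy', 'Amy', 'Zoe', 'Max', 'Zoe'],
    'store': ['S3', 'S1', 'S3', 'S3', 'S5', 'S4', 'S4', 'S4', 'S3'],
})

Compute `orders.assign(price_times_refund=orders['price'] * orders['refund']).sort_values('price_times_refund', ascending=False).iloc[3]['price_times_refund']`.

12180

add column price_times_refund = orders['price'] * orders['refund']:
   refund  price customer store  price_times_refund
0      62     39      Amy    S3                2418
1      56    245      Amy    S1               13720
2      64    298      Amy    S3               19072
3      73    273      Amy    S3               19929
4      66     57      Amy    S5                3762
5      65     38      Amy    S4                2470
6      11     86      Zoe    S4                 946
7      87     50      Max    S4                4350
8      70    174      Zoe    S3               12180
sort by price_times_refund descending:
   refund  price customer store  price_times_refund
3      73    273      Amy    S3               19929
2      64    298      Amy    S3               19072
1      56    245      Amy    S1               13720
8      70    174      Zoe    S3               12180
7      87     50      Max    S4                4350
4      66     57      Amy    S5                3762
5      65     38      Amy    S4                2470
0      62     39      Amy    S3                2418
6      11     86      Zoe    S4                 946
Reading off the value at position 3, column 'price_times_refund', we get 12180.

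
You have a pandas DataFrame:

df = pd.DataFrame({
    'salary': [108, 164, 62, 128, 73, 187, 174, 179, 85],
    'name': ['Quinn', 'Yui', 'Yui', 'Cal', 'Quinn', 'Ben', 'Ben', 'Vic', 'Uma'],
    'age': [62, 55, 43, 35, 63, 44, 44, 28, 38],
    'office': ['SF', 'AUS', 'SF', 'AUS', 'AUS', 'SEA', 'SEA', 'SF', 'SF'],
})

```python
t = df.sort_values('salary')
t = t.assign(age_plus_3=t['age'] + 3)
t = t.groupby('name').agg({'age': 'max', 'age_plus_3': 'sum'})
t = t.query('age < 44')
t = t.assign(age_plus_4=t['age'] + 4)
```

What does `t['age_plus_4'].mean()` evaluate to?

sort by salary:
   salary   name  age office
2      62    Yui   43     SF
4      73  Quinn   63    AUS
8      85    Uma   38     SF
0     108  Quinn   62     SF
3     128    Cal   35    AUS
1     164    Yui   55    AUS
6     174    Ben   44    SEA
7     179    Vic   28     SF
5     187    Ben   44    SEA
add column age_plus_3 = t['age'] + 3:
   salary   name  age office  age_plus_3
2      62    Yui   43     SF          46
4      73  Quinn   63    AUS          66
8      85    Uma   38     SF          41
0     108  Quinn   62     SF          65
3     128    Cal   35    AUS          38
1     164    Yui   55    AUS          58
6     174    Ben   44    SEA          47
7     179    Vic   28     SF          31
5     187    Ben   44    SEA          47
group by name: max(age), sum(age_plus_3):
       age  age_plus_3
name                  
Ben     44          94
Cal     35          38
Quinn   63         131
Uma     38          41
Vic     28          31
Yui     55         104
filter rows where age < 44:
      age  age_plus_3
name                 
Cal    35          38
Uma    38          41
Vic    28          31
add column age_plus_4 = t['age'] + 4:
      age  age_plus_3  age_plus_4
name                             
Cal    35          38          39
Uma    38          41          42
Vic    28          31          32
mean of column 'age_plus_4' → 37.6666666667

37.6666666667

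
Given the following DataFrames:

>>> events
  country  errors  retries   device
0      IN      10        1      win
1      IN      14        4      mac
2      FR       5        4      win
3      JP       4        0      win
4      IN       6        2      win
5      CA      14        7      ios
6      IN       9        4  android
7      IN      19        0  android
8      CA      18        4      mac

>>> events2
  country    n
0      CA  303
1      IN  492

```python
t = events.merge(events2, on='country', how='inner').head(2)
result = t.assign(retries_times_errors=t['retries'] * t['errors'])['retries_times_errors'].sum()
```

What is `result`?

merge on 'country' (how='inner') → 7 rows:
  country  errors  retries   device    n
0      IN      10        1      win  492
1      IN      14        4      mac  492
2      IN       6        2      win  492
3      CA      14        7      ios  303
4      IN       9        4  android  492
5      IN      19        0  android  492
6      CA      18        4      mac  303
take first 2 rows:
  country  errors  retries device    n
0      IN      10        1    win  492
1      IN      14        4    mac  492
add column retries_times_errors = t['retries'] * t['errors']:
  country  errors  retries device    n  retries_times_errors
0      IN      10        1    win  492                    10
1      IN      14        4    mac  492                    56
Finally, sum of column 'retries_times_errors' = 66.

66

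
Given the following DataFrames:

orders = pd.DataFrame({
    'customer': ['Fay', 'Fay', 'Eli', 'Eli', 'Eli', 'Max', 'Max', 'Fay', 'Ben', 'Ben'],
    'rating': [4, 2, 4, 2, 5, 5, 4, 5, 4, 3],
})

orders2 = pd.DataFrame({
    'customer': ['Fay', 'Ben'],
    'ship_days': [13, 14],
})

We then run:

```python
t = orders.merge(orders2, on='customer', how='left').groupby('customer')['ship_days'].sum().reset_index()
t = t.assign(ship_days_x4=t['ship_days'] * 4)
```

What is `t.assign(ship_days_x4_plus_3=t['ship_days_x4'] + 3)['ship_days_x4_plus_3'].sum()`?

merge on 'customer' (how='left') → 10 rows:
  customer  rating  ship_days
0      Fay       4       13.0
1      Fay       2       13.0
2      Eli       4        NaN
3      Eli       2        NaN
4      Eli       5        NaN
5      Max       5        NaN
6      Max       4        NaN
7      Fay       5       13.0
8      Ben       4       14.0
9      Ben       3       14.0
group by customer, sum of ship_days:
customer
Ben    28.0
Eli     0.0
Fay    39.0
Max     0.0
Name: ship_days, dtype: float64
reset_index():
  customer  ship_days
0      Ben       28.0
1      Eli        0.0
2      Fay       39.0
3      Max        0.0
add column ship_days_x4 = t['ship_days'] * 4:
  customer  ship_days  ship_days_x4
0      Ben       28.0         112.0
1      Eli        0.0           0.0
2      Fay       39.0         156.0
3      Max        0.0           0.0
add column ship_days_x4_plus_3 = t['ship_days_x4'] + 3:
  customer  ship_days  ship_days_x4  ship_days_x4_plus_3
0      Ben       28.0         112.0                115.0
1      Eli        0.0           0.0                  3.0
2      Fay       39.0         156.0                159.0
3      Max        0.0           0.0                  3.0

280.0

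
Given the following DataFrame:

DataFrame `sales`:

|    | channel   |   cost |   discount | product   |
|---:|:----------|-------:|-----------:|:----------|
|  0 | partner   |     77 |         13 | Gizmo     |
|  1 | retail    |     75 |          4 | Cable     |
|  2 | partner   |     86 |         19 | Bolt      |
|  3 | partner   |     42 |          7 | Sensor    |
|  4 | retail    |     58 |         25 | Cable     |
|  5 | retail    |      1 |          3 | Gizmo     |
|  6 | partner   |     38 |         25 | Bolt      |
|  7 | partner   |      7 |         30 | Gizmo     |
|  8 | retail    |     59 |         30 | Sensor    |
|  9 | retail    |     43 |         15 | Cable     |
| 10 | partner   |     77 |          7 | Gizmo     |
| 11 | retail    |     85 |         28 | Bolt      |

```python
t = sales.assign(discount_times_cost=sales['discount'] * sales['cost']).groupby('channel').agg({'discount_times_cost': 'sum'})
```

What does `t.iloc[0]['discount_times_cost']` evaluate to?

add column discount_times_cost = sales['discount'] * sales['cost']:
    channel  cost  discount product  discount_times_cost
0   partner    77        13   Gizmo                 1001
1    retail    75         4   Cable                  300
2   partner    86        19    Bolt                 1634
3   partner    42         7  Sensor                  294
4    retail    58        25   Cable                 1450
5    retail     1         3   Gizmo                    3
6   partner    38        25    Bolt                  950
7   partner     7        30   Gizmo                  210
8    retail    59        30  Sensor                 1770
9    retail    43        15   Cable                  645
10  partner    77         7   Gizmo                  539
11   retail    85        28    Bolt                 2380
group by channel, sum of discount_times_cost:
         discount_times_cost
channel                     
partner                 4628
retail                  6548
So iloc[0]['discount_times_cost'] = 4628.

4628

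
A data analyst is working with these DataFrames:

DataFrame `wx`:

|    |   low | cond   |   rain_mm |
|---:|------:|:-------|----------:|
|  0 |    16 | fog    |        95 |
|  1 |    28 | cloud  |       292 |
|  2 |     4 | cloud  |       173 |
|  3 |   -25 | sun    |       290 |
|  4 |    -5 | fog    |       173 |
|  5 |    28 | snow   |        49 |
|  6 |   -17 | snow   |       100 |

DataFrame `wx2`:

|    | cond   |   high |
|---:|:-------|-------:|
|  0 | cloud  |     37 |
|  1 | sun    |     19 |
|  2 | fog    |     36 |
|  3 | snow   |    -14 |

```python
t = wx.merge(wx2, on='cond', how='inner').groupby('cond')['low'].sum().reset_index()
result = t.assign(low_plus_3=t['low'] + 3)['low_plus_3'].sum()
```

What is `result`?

41

merge on 'cond' (how='inner') → 7 rows:
   low   cond  rain_mm  high
0   16    fog       95    36
1   28  cloud      292    37
2    4  cloud      173    37
3  -25    sun      290    19
4   -5    fog      173    36
5   28   snow       49   -14
6  -17   snow      100   -14
group by cond, sum of low:
cond
cloud    32
fog      11
snow     11
sun     -25
Name: low, dtype: int64
reset_index():
    cond  low
0  cloud   32
1    fog   11
2   snow   11
3    sun  -25
add column low_plus_3 = t['low'] + 3:
    cond  low  low_plus_3
0  cloud   32          35
1    fog   11          14
2   snow   11          14
3    sun  -25         -22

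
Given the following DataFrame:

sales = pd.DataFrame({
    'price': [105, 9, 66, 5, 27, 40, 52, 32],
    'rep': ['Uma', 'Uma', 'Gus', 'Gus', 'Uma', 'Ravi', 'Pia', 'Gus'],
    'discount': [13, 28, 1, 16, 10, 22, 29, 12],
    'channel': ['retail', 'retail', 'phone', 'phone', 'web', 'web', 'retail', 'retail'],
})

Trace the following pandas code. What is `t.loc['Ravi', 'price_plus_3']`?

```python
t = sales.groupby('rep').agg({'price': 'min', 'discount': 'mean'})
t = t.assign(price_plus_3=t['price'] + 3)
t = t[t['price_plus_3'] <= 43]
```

43

group by rep: min(price), mean(discount):
      price   discount
rep                   
Gus       5   9.666667
Pia      52  29.000000
Ravi     40  22.000000
Uma       9  17.000000
add column price_plus_3 = t['price'] + 3:
      price   discount  price_plus_3
rep                                 
Gus       5   9.666667             8
Pia      52  29.000000            55
Ravi     40  22.000000            43
Uma       9  17.000000            12
filter rows where price_plus_3 <= 43:
      price   discount  price_plus_3
rep                                 
Gus       5   9.666667             8
Ravi     40  22.000000            43
Uma       9  17.000000            12
Reading off the value at row 'Ravi', column 'price_plus_3', we get 43.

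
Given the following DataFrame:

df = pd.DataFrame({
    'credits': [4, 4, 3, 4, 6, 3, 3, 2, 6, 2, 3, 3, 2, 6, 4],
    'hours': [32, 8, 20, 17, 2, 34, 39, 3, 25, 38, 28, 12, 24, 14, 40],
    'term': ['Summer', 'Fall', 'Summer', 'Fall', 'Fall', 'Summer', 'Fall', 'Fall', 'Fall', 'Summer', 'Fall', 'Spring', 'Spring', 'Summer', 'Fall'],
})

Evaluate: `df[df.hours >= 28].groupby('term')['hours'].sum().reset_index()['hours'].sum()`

211

filter rows where hours >= 28:
    credits  hours    term
0         4     32  Summer
5         3     34  Summer
6         3     39    Fall
9         2     38  Summer
10        3     28    Fall
14        4     40    Fall
group by term, sum of hours:
term
Fall      107
Summer    104
Name: hours, dtype: int64
reset_index():
     term  hours
0    Fall    107
1  Summer    104
Hence 211.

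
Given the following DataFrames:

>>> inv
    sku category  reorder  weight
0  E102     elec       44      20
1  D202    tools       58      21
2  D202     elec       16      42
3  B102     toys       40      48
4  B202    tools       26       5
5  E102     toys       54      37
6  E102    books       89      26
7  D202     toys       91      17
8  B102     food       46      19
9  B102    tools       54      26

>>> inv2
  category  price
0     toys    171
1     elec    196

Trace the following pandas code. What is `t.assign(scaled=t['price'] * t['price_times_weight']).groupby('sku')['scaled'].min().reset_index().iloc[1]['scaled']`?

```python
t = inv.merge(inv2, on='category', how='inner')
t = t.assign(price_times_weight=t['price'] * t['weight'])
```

497097

merge on 'category' (how='inner') → 5 rows:
    sku category  reorder  weight  price
0  E102     elec       44      20    196
1  D202     elec       16      42    196
2  B102     toys       40      48    171
3  E102     toys       54      37    171
4  D202     toys       91      17    171
add column price_times_weight = t['price'] * t['weight']:
    sku category  reorder  weight  price  price_times_weight
0  E102     elec       44      20    196                3920
1  D202     elec       16      42    196                8232
2  B102     toys       40      48    171                8208
3  E102     toys       54      37    171                6327
4  D202     toys       91      17    171                2907
add column scaled = t['price'] * t['price_times_weight']:
    sku category  reorder  weight  price  price_times_weight   scaled
0  E102     elec       44      20    196                3920   768320
1  D202     elec       16      42    196                8232  1613472
2  B102     toys       40      48    171                8208  1403568
3  E102     toys       54      37    171                6327  1081917
4  D202     toys       91      17    171                2907   497097
group by sku, min of scaled:
sku
B102    1403568
D202     497097
E102     768320
Name: scaled, dtype: int64
reset_index():
    sku   scaled
0  B102  1403568
1  D202   497097
2  E102   768320
Hence 497097.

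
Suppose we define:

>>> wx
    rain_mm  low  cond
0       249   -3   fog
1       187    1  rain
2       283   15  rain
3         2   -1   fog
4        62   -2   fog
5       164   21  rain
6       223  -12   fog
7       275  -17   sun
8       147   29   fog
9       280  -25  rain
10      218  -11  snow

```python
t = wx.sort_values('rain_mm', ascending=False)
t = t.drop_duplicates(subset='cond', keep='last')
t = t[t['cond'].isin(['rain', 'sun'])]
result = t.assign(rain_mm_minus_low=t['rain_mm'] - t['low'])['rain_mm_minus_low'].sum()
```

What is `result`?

sort by rain_mm descending:
    rain_mm  low  cond
2       283   15  rain
9       280  -25  rain
7       275  -17   sun
0       249   -3   fog
6       223  -12   fog
10      218  -11  snow
1       187    1  rain
5       164   21  rain
8       147   29   fog
4        62   -2   fog
3         2   -1   fog
drop duplicate cond (keep=last):
    rain_mm  low  cond
7       275  -17   sun
10      218  -11  snow
5       164   21  rain
3         2   -1   fog
filter rows where cond in ['rain', 'sun']:
   rain_mm  low  cond
7      275  -17   sun
5      164   21  rain
add column rain_mm_minus_low = t['rain_mm'] - t['low']:
   rain_mm  low  cond  rain_mm_minus_low
7      275  -17   sun                292
5      164   21  rain                143
Taking the sum of column 'rain_mm_minus_low' gives 435.

435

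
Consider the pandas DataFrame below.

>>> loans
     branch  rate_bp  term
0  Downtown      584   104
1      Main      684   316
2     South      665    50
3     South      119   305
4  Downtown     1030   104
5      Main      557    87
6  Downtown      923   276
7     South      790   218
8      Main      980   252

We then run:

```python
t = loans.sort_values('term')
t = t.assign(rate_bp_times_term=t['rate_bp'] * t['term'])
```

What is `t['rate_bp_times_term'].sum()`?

1175932

sort by term:
     branch  rate_bp  term
2     South      665    50
5      Main      557    87
0  Downtown      584   104
4  Downtown     1030   104
7     South      790   218
8      Main      980   252
6  Downtown      923   276
3     South      119   305
1      Main      684   316
add column rate_bp_times_term = t['rate_bp'] * t['term']:
     branch  rate_bp  term  rate_bp_times_term
2     South      665    50               33250
5      Main      557    87               48459
0  Downtown      584   104               60736
4  Downtown     1030   104              107120
7     South      790   218              172220
8      Main      980   252              246960
6  Downtown      923   276              254748
3     South      119   305               36295
1      Main      684   316              216144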